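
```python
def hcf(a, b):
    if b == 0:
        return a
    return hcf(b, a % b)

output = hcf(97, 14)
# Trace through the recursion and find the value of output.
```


hcf(97, 14)
= hcf(14, 97 % 14) = hcf(14, 13)
= hcf(13, 14 % 13) = hcf(13, 1)
= hcf(1, 13 % 1) = hcf(1, 0)
b == 0, return a = 1


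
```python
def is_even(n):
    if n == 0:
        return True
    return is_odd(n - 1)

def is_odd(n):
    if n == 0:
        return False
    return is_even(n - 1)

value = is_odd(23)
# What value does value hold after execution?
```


is_odd(23)
= is_even(22)
= is_odd(21)
= is_even(20)
= is_odd(19)
= is_even(18)
= is_odd(17)
= is_even(16)
= is_odd(15)
= is_even(14)
= is_odd(13)
= is_even(12)
= is_odd(11)
= is_even(10)
= is_odd(9)
= is_even(8)
= is_odd(7)
= is_even(6)
= is_odd(5)
= is_even(4)
= is_odd(3)
= is_even(2)
= is_odd(1)
= is_even(0)
n == 0: return True
= True


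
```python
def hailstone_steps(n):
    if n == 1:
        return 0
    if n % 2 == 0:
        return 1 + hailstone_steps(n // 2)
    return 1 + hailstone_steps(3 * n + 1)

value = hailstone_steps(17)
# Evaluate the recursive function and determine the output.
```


hailstone_steps(17)
17 is odd -> 3*17+1 = 52 -> hailstone_steps(52)
52 is even -> hailstone_steps(26)
26 is even -> hailstone_steps(13)
13 is odd -> 3*13+1 = 40 -> hailstone_steps(40)
40 is even -> hailstone_steps(20)
20 is even -> hailstone_steps(10)
10 is even -> hailstone_steps(5)
5 is odd -> 3*5+1 = 16 -> hailstone_steps(16)
16 is even -> hailstone_steps(8)
8 is even -> hailstone_steps(4)
4 is even -> hailstone_steps(2)
2 is even -> hailstone_steps(1)
Reached 1 after 12 steps
= 12


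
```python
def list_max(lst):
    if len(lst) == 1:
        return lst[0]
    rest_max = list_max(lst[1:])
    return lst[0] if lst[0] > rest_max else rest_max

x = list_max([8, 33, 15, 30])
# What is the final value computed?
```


list_max([8, 33, 15, 30])
= compare 8 with list_max([33, 15, 30])
= compare 33 with list_max([15, 30])
= compare 15 with list_max([30])
Base: list_max([30]) = 30
compare 15 with 30: max = 30
compare 33 with 30: max = 33
compare 8 with 33: max = 33
= 33


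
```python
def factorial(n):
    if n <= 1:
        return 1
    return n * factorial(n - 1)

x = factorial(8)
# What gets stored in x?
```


factorial(8)
= 8 * factorial(7)
= 8 * 7 * factorial(6)
= 8 * 7 * 6 * factorial(5)
= 8 * 7 * 6 * 5 * factorial(4)
= 8 * 7 * 6 * 5 * 4 * factorial(3)
= 8 * 7 * 6 * 5 * 4 * 3 * factorial(2)
= 8 * 7 * 6 * 5 * 4 * 3 * 2 * factorial(1)
= 8 * 7 * 6 * 5 * 4 * 3 * 2 * 1
= 40320


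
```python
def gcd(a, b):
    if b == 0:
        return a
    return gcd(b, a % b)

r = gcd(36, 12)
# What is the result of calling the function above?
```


gcd(36, 12)
= gcd(12, 36 % 12) = gcd(12, 0)
b == 0, return a = 12


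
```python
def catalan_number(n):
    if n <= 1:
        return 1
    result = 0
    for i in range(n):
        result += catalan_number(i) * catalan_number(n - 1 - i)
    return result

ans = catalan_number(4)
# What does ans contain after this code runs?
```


catalan_number(4)
= sum of catalan_number(i) * catalan_number(4-1-i) for i in 0..3
First compute sub-values bottom-up:
  catalan_number(0) = 1, catalan_number(1) = 1
  catalan_number(2) = 1*1 + 1*1 = 2
  catalan_number(3) = 1*2 + 1*1 + 2*1 = 5
Now catalan_number(4):
  catalan_number(0)*catalan_number(3) = 1*5 = 5
  catalan_number(1)*catalan_number(2) = 1*2 = 2
  catalan_number(2)*catalan_number(1) = 2*1 = 2
  catalan_number(3)*catalan_number(0) = 5*1 = 5
= 5 + 2 + 2 + 5
= 14


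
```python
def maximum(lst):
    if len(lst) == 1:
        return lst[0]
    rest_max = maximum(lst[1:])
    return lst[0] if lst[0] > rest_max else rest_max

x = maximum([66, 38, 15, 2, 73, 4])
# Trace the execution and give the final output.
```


maximum([66, 38, 15, 2, 73, 4])
= compare 66 with maximum([38, 15, 2, 73, 4])
= compare 38 with maximum([15, 2, 73, 4])
= compare 15 with maximum([2, 73, 4])
= compare 2 with maximum([73, 4])
= compare 73 with maximum([4])
Base: maximum([4]) = 4
compare 73 with 4: max = 73
compare 2 with 73: max = 73
compare 15 with 73: max = 73
compare 38 with 73: max = 73
compare 66 with 73: max = 73
= 73


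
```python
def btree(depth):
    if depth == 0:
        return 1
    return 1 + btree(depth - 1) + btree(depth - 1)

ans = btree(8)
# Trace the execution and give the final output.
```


btree(8)
= 1 + btree(7) + btree(7)
= 1 + 2 * btree(7)
btree(k) = 2^(k+1) - 1
btree(0) = 1
btree(1) = 3
btree(2) = 7
btree(3) = 15
btree(4) = 31
btree(8) = 2^9 - 1 = 511


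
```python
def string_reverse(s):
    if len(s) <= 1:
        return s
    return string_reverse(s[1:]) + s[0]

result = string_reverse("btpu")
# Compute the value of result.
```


string_reverse("btpu")
= string_reverse("tpu") + "b"
= string_reverse("pu") + "t" + "b"
= string_reverse("u") + "p" + "t" + "b"
= "u" + "p" + "t" + "b"
= "uptb"


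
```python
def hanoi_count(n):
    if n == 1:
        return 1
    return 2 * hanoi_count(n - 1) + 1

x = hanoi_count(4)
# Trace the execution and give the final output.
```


hanoi_count(4)
= 2 * hanoi_count(3) + 1
= 2 * (2 * hanoi_count(2) + 1) + 1
= 2 * (2 * (2 * hanoi_count(1) + 1) + 1) + 1
Now compute bottom-up:
hanoi_count(1) = 1
hanoi_count(2) = 2 * 1 + 1 = 3
hanoi_count(3) = 2 * 3 + 1 = 7
hanoi_count(4) = 2 * 7 + 1 = 15
= 15


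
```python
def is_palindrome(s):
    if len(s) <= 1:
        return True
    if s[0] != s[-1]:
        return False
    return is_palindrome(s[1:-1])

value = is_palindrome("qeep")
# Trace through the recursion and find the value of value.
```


is_palindrome("qeep")
"qeep": s[0]='q' != s[-1]='p' -> False
= False


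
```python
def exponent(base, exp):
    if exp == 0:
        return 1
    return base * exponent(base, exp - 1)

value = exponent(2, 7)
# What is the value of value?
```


exponent(2, 7)
= 2 * exponent(2, 6)
= 2 * 2 * exponent(2, 5)
= 2 * 2 * 2 * exponent(2, 4)
= 2 * 2 * 2 * 2 * exponent(2, 3)
= 2 * 2 * 2 * 2 * 2 * exponent(2, 2)
= 2 * 2 * 2 * 2 * 2 * 2 * exponent(2, 1)
= 2 * 2 * 2 * 2 * 2 * 2 * 2 * exponent(2, 0)
= 2 * 2 * 2 * 2 * 2 * 2 * 2 * 1
= 128


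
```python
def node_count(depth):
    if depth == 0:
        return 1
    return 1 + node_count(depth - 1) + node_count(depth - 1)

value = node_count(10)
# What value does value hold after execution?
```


node_count(10)
= 1 + node_count(9) + node_count(9)
= 1 + 2 * node_count(9)
node_count(k) = 2^(k+1) - 1
node_count(0) = 1
node_count(1) = 3
node_count(2) = 7
node_count(3) = 15
node_count(4) = 31
node_count(10) = 2^11 - 1 = 2047


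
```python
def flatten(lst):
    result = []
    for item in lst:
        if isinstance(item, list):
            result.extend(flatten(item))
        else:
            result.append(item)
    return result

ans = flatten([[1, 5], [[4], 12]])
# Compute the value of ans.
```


flatten([[1, 5], [[4], 12]])
Processing each element:
  [1, 5] is a list -> flatten recursively -> [1, 5]
  [[4], 12] is a list -> flatten recursively -> [4, 12]
= [1, 5, 4, 12]


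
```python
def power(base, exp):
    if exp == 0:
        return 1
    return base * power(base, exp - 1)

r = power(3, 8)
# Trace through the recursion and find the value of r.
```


power(3, 8)
= 3 * power(3, 7)
= 3 * 3 * power(3, 6)
= 3 * 3 * 3 * power(3, 5)
= 3 * 3 * 3 * 3 * power(3, 4)
= 3 * 3 * 3 * 3 * 3 * power(3, 3)
= 3 * 3 * 3 * 3 * 3 * 3 * power(3, 2)
= 3 * 3 * 3 * 3 * 3 * 3 * 3 * power(3, 1)
= 3 * 3 * 3 * 3 * 3 * 3 * 3 * 3 * power(3, 0)
= 3 * 3 * 3 * 3 * 3 * 3 * 3 * 3 * 1
= 6561


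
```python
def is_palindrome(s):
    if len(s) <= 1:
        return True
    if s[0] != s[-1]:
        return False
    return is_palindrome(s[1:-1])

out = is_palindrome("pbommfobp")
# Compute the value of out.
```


is_palindrome("pbommfobp")
"pbommfobp": s[0]='p' == s[-1]='p' -> is_palindrome("bommfob")
"bommfob": s[0]='b' == s[-1]='b' -> is_palindrome("ommfo")
"ommfo": s[0]='o' == s[-1]='o' -> is_palindrome("mmf")
"mmf": s[0]='m' != s[-1]='f' -> False
= False


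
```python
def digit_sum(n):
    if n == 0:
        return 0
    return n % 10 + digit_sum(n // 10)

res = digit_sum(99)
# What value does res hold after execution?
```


digit_sum(99)
= 9 + digit_sum(9)
= 9 + 9 + digit_sum(0)
= 9 + 9 + 0
= 18


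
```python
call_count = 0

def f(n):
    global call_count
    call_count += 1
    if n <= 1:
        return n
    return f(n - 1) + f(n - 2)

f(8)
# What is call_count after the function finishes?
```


f(8) calls f(7) and f(6); each non-base call branches into two more.
Let C(k) = total number of calls made by f(k), including the call to f(k) itself.
Base cases: C(0) = 1, C(1) = 1
Recurrence: C(k) = 1 + C(k-1) + C(k-2)
  C(2) = 1 + C(1) + C(0) = 1 + 1 + 1 = 3
  C(3) = 1 + C(2) + C(1) = 1 + 3 + 1 = 5
  C(4) = 1 + C(3) + C(2) = 1 + 5 + 3 = 9
  C(5) = 1 + C(4) + C(3) = 1 + 9 + 5 = 15
  C(6) = 1 + C(5) + C(4) = 1 + 15 + 9 = 25
  C(7) = 1 + C(6) + C(5) = 1 + 25 + 15 = 41
  C(8) = 1 + C(7) + C(6) = 1 + 41 + 25 = 67
Total calls = C(8) = 67


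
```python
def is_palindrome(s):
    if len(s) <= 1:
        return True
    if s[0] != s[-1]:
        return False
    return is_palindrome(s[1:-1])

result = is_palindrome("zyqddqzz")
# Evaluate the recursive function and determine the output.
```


is_palindrome("zyqddqzz")
"zyqddqzz": s[0]='z' == s[-1]='z' -> is_palindrome("yqddqz")
"yqddqz": s[0]='y' != s[-1]='z' -> False
= False


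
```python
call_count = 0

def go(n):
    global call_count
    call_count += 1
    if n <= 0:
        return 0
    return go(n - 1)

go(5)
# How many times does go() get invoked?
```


go(5) calls go(4) calls ... calls go(0)
Total calls: 5 + 1 (for base case) = 6


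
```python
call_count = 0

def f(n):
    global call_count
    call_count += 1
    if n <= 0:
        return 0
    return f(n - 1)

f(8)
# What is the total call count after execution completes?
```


f(8) calls f(7) calls ... calls f(0)
Total calls: 8 + 1 (for base case) = 9


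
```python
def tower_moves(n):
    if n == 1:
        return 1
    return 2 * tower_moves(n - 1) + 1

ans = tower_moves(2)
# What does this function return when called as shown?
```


tower_moves(2)
= 2 * tower_moves(1) + 1
Now compute bottom-up:
tower_moves(1) = 1
tower_moves(2) = 2 * 1 + 1 = 3
= 3


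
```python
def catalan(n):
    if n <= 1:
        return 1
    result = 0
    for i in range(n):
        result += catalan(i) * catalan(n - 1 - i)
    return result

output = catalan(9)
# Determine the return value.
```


catalan(9)
= sum of catalan(i) * catalan(9-1-i) for i in 0..8
First compute sub-values bottom-up:
  catalan(0) = 1, catalan(1) = 1
  catalan(2) = 1*1 + 1*1 = 2
  catalan(3) = 1*2 + 1*1 + 2*1 = 5
  catalan(4) = 1*5 + 1*2 + 2*1 + 5*1 = 14
  catalan(5) = 1*14 + 1*5 + 2*2 + 5*1 + 14*1 = 42
  catalan(6) = 1*42 + 1*14 + 2*5 + 5*2 + 14*1 + 42*1 = 132
  catalan(7) = 1*132 + 1*42 + 2*14 + 5*5 + 14*2 + 42*1 + 132*1 = 429
  catalan(8) = 1*429 + 1*132 + 2*42 + 5*14 + 14*5 + 42*2 + 132*1 + 429*1 = 1430
Now catalan(9):
  catalan(0)*catalan(8) = 1*1430 = 1430
  catalan(1)*catalan(7) = 1*429 = 429
  catalan(2)*catalan(6) = 2*132 = 264
  catalan(3)*catalan(5) = 5*42 = 210
  catalan(4)*catalan(4) = 14*14 = 196
  catalan(5)*catalan(3) = 42*5 = 210
  catalan(6)*catalan(2) = 132*2 = 264
  catalan(7)*catalan(1) = 429*1 = 429
  catalan(8)*catalan(0) = 1430*1 = 1430
= 1430 + 429 + 264 + 210 + 196 + 210 + 264 + 429 + 1430
= 4862


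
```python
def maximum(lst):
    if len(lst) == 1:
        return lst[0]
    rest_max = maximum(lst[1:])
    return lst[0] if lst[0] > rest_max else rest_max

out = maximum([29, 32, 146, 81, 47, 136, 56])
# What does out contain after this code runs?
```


maximum([29, 32, 146, 81, 47, 136, 56])
= compare 29 with maximum([32, 146, 81, 47, 136, 56])
= compare 32 with maximum([146, 81, 47, 136, 56])
= compare 146 with maximum([81, 47, 136, 56])
= compare 81 with maximum([47, 136, 56])
= compare 47 with maximum([136, 56])
= compare 136 with maximum([56])
Base: maximum([56]) = 56
compare 136 with 56: max = 136
compare 47 with 136: max = 136
compare 81 with 136: max = 136
compare 146 with 136: max = 146
compare 32 with 146: max = 146
compare 29 with 146: max = 146
= 146


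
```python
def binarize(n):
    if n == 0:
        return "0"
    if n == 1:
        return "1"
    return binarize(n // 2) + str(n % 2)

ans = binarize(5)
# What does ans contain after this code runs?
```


binarize(5)
= binarize(2) + "1"
= binarize(1) + "0" + "1"
= "1" + "0" + "1"
= "101"


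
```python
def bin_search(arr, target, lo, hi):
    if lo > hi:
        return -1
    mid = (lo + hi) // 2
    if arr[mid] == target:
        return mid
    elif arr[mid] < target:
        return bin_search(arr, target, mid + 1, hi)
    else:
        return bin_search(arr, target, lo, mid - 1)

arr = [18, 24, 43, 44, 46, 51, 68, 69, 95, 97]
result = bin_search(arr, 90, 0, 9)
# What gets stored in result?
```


bin_search(arr, 90, 0, 9)
lo=0, hi=9, mid=4, arr[mid]=46
46 < 90, search right half
lo=5, hi=9, mid=7, arr[mid]=69
69 < 90, search right half
lo=8, hi=9, mid=8, arr[mid]=95
95 > 90, search left half
lo > hi, target not found, return -1
= -1


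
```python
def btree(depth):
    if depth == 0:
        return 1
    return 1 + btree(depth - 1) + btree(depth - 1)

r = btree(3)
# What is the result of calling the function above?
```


btree(3)
= 1 + btree(2) + btree(2)
= 1 + 2 * btree(2)
btree(k) = 2^(k+1) - 1
btree(0) = 1
btree(1) = 3
btree(2) = 7
btree(3) = 15
btree(3) = 2^4 - 1 = 15


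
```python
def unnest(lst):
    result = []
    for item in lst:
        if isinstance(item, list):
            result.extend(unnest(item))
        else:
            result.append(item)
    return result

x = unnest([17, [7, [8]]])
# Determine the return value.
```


unnest([17, [7, [8]]])
Processing each element:
  17 is not a list -> append 17
  [7, [8]] is a list -> unnest recursively -> [7, 8]
= [17, 7, 8]


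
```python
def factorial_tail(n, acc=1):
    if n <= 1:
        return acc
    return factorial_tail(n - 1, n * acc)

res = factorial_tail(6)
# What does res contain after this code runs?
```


factorial_tail(6, 1)
= factorial_tail(5, 6 * 1) = factorial_tail(5, 6)
= factorial_tail(4, 5 * 6) = factorial_tail(4, 30)
= factorial_tail(3, 4 * 30) = factorial_tail(3, 120)
= factorial_tail(2, 3 * 120) = factorial_tail(2, 360)
= factorial_tail(1, 2 * 360) = factorial_tail(1, 720)
n <= 1, return acc = 720


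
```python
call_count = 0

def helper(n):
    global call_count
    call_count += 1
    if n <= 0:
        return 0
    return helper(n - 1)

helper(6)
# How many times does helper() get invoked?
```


helper(6) calls helper(5) calls ... calls helper(0)
Total calls: 6 + 1 (for base case) = 7


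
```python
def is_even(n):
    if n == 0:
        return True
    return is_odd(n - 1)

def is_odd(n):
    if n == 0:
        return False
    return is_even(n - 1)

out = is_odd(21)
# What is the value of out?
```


is_odd(21)
= is_even(20)
= is_odd(19)
= is_even(18)
= is_odd(17)
= is_even(16)
= is_odd(15)
= is_even(14)
= is_odd(13)
= is_even(12)
= is_odd(11)
= is_even(10)
= is_odd(9)
= is_even(8)
= is_odd(7)
= is_even(6)
= is_odd(5)
= is_even(4)
= is_odd(3)
= is_even(2)
= is_odd(1)
= is_even(0)
n == 0: return True
= True


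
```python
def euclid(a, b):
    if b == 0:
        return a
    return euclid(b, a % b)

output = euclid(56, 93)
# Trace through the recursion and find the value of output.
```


euclid(56, 93)
= euclid(93, 56 % 93) = euclid(93, 56)
= euclid(56, 93 % 56) = euclid(56, 37)
= euclid(37, 56 % 37) = euclid(37, 19)
= euclid(19, 37 % 19) = euclid(19, 18)
= euclid(18, 19 % 18) = euclid(18, 1)
= euclid(1, 18 % 1) = euclid(1, 0)
b == 0, return a = 1


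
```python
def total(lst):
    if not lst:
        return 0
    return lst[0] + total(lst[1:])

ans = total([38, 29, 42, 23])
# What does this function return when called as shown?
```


total([38, 29, 42, 23])
= 38 + total([29, 42, 23])
= 38 + 29 + total([42, 23])
= 38 + 29 + 42 + total([23])
= 38 + 29 + 42 + 23 + total([])
= 38 + 29 + 42 + 23 + 0
= 132


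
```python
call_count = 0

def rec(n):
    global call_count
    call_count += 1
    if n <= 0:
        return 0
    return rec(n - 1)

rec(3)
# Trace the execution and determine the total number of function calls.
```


rec(3) calls rec(2) calls ... calls rec(0)
Total calls: 3 + 1 (for base case) = 4


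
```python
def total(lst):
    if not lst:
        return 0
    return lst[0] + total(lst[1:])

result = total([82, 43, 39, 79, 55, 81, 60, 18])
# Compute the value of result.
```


total([82, 43, 39, 79, 55, 81, 60, 18])
= 82 + total([43, 39, 79, 55, 81, 60, 18])
= 82 + 43 + total([39, 79, 55, 81, 60, 18])
= 82 + 43 + 39 + total([79, 55, 81, 60, 18])
= 82 + 43 + 39 + 79 + total([55, 81, 60, 18])
= 82 + 43 + 39 + 79 + 55 + total([81, 60, 18])
= 82 + 43 + 39 + 79 + 55 + 81 + total([60, 18])
= 82 + 43 + 39 + 79 + 55 + 81 + 60 + total([18])
= 82 + 43 + 39 + 79 + 55 + 81 + 60 + 18 + total([])
= 82 + 43 + 39 + 79 + 55 + 81 + 60 + 18 + 0
= 457


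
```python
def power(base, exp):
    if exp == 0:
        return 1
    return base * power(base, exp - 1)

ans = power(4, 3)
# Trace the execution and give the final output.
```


power(4, 3)
= 4 * power(4, 2)
= 4 * 4 * power(4, 1)
= 4 * 4 * 4 * power(4, 0)
= 4 * 4 * 4 * 1
= 64


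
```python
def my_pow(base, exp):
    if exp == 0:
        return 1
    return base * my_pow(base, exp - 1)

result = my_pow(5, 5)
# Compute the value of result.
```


my_pow(5, 5)
= 5 * my_pow(5, 4)
= 5 * 5 * my_pow(5, 3)
= 5 * 5 * 5 * my_pow(5, 2)
= 5 * 5 * 5 * 5 * my_pow(5, 1)
= 5 * 5 * 5 * 5 * 5 * my_pow(5, 0)
= 5 * 5 * 5 * 5 * 5 * 1
= 3125


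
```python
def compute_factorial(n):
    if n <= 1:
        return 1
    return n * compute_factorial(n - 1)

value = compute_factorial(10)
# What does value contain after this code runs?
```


compute_factorial(10)
= 10 * compute_factorial(9)
= 10 * 9 * compute_factorial(8)
= 10 * 9 * 8 * compute_factorial(7)
= 10 * 9 * 8 * 7 * compute_factorial(6)
= 10 * 9 * 8 * 7 * 6 * compute_factorial(5)
= 10 * 9 * 8 * 7 * 6 * 5 * compute_factorial(4)
= 10 * 9 * 8 * 7 * 6 * 5 * 4 * compute_factorial(3)
= 10 * 9 * 8 * 7 * 6 * 5 * 4 * 3 * compute_factorial(2)
= 10 * 9 * 8 * 7 * 6 * 5 * 4 * 3 * 2 * compute_factorial(1)
= 10 * 9 * 8 * 7 * 6 * 5 * 4 * 3 * 2 * 1
= 3628800


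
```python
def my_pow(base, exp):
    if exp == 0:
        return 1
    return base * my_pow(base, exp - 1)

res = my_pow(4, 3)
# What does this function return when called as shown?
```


my_pow(4, 3)
= 4 * my_pow(4, 2)
= 4 * 4 * my_pow(4, 1)
= 4 * 4 * 4 * my_pow(4, 0)
= 4 * 4 * 4 * 1
= 64


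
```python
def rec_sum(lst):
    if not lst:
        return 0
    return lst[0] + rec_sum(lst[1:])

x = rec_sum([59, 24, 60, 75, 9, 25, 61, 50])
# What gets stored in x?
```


rec_sum([59, 24, 60, 75, 9, 25, 61, 50])
= 59 + rec_sum([24, 60, 75, 9, 25, 61, 50])
= 59 + 24 + rec_sum([60, 75, 9, 25, 61, 50])
= 59 + 24 + 60 + rec_sum([75, 9, 25, 61, 50])
= 59 + 24 + 60 + 75 + rec_sum([9, 25, 61, 50])
= 59 + 24 + 60 + 75 + 9 + rec_sum([25, 61, 50])
= 59 + 24 + 60 + 75 + 9 + 25 + rec_sum([61, 50])
= 59 + 24 + 60 + 75 + 9 + 25 + 61 + rec_sum([50])
= 59 + 24 + 60 + 75 + 9 + 25 + 61 + 50 + rec_sum([])
= 59 + 24 + 60 + 75 + 9 + 25 + 61 + 50 + 0
= 363


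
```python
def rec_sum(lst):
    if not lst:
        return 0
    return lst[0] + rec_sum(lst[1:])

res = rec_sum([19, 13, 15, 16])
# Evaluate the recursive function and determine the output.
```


rec_sum([19, 13, 15, 16])
= 19 + rec_sum([13, 15, 16])
= 19 + 13 + rec_sum([15, 16])
= 19 + 13 + 15 + rec_sum([16])
= 19 + 13 + 15 + 16 + rec_sum([])
= 19 + 13 + 15 + 16 + 0
= 63


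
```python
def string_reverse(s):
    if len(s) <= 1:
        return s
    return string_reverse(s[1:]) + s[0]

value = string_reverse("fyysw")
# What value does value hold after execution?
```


string_reverse("fyysw")
= string_reverse("yysw") + "f"
= string_reverse("ysw") + "y" + "f"
= string_reverse("sw") + "y" + "y" + "f"
= string_reverse("w") + "s" + "y" + "y" + "f"
= "w" + "s" + "y" + "y" + "f"
= "wsyyf"


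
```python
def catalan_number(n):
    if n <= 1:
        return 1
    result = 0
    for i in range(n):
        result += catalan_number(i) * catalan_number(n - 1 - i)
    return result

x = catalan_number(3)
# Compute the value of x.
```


catalan_number(3)
= sum of catalan_number(i) * catalan_number(3-1-i) for i in 0..2
First compute sub-values bottom-up:
  catalan_number(0) = 1, catalan_number(1) = 1
  catalan_number(2) = 1*1 + 1*1 = 2
Now catalan_number(3):
  catalan_number(0)*catalan_number(2) = 1*2 = 2
  catalan_number(1)*catalan_number(1) = 1*1 = 1
  catalan_number(2)*catalan_number(0) = 2*1 = 2
= 2 + 1 + 2
= 5


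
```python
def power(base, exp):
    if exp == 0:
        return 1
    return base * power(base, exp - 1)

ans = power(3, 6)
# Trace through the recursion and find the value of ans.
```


power(3, 6)
= 3 * power(3, 5)
= 3 * 3 * power(3, 4)
= 3 * 3 * 3 * power(3, 3)
= 3 * 3 * 3 * 3 * power(3, 2)
= 3 * 3 * 3 * 3 * 3 * power(3, 1)
= 3 * 3 * 3 * 3 * 3 * 3 * power(3, 0)
= 3 * 3 * 3 * 3 * 3 * 3 * 1
= 729


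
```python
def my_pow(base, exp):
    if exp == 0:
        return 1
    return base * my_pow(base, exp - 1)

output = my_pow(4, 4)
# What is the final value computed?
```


my_pow(4, 4)
= 4 * my_pow(4, 3)
= 4 * 4 * my_pow(4, 2)
= 4 * 4 * 4 * my_pow(4, 1)
= 4 * 4 * 4 * 4 * my_pow(4, 0)
= 4 * 4 * 4 * 4 * 1
= 256


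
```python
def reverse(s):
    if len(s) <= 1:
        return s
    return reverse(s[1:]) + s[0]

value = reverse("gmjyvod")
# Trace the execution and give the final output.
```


reverse("gmjyvod")
= reverse("mjyvod") + "g"
= reverse("jyvod") + "m" + "g"
= reverse("yvod") + "j" + "m" + "g"
= reverse("vod") + "y" + "j" + "m" + "g"
= reverse("od") + "v" + "y" + "j" + "m" + "g"
= reverse("d") + "o" + "v" + "y" + "j" + "m" + "g"
= "d" + "o" + "v" + "y" + "j" + "m" + "g"
= "dovyjmg"


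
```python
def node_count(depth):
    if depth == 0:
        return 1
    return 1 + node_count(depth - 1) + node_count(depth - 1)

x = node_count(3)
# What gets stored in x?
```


node_count(3)
= 1 + node_count(2) + node_count(2)
= 1 + 2 * node_count(2)
node_count(k) = 2^(k+1) - 1
node_count(0) = 1
node_count(1) = 3
node_count(2) = 7
node_count(3) = 15
node_count(3) = 2^4 - 1 = 15


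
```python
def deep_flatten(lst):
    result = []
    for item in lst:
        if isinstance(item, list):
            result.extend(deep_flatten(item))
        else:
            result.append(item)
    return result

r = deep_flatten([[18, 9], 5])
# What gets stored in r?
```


deep_flatten([[18, 9], 5])
Processing each element:
  [18, 9] is a list -> deep_flatten recursively -> [18, 9]
  5 is not a list -> append 5
= [18, 9, 5]


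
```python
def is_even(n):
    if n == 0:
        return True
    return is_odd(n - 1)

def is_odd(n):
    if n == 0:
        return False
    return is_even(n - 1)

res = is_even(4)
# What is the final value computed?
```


is_even(4)
= is_odd(3)
= is_even(2)
= is_odd(1)
= is_even(0)
n == 0: return True
= True


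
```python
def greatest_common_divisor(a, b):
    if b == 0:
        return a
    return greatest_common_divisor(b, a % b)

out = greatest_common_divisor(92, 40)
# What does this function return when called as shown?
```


greatest_common_divisor(92, 40)
= greatest_common_divisor(40, 92 % 40) = greatest_common_divisor(40, 12)
= greatest_common_divisor(12, 40 % 12) = greatest_common_divisor(12, 4)
= greatest_common_divisor(4, 12 % 4) = greatest_common_divisor(4, 0)
b == 0, return a = 4


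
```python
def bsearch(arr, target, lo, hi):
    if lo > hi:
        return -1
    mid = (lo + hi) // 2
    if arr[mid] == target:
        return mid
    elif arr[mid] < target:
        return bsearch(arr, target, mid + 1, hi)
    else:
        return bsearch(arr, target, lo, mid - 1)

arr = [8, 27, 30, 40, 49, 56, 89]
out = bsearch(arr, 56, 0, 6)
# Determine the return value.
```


bsearch(arr, 56, 0, 6)
lo=0, hi=6, mid=3, arr[mid]=40
40 < 56, search right half
lo=4, hi=6, mid=5, arr[mid]=56
arr[5] == 56, found at index 5
= 5


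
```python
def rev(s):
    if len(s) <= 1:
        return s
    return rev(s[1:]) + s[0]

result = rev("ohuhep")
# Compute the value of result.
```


rev("ohuhep")
= rev("huhep") + "o"
= rev("uhep") + "h" + "o"
= rev("hep") + "u" + "h" + "o"
= rev("ep") + "h" + "u" + "h" + "o"
= rev("p") + "e" + "h" + "u" + "h" + "o"
= "p" + "e" + "h" + "u" + "h" + "o"
= "pehuho"


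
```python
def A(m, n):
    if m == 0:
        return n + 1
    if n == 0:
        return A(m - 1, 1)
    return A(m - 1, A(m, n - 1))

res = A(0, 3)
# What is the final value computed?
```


A(0, 3)
m == 0: return 3 + 1 = 4
= 4


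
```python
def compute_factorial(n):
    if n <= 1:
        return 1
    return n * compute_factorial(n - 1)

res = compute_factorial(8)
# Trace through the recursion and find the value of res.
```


compute_factorial(8)
= 8 * compute_factorial(7)
= 8 * 7 * compute_factorial(6)
= 8 * 7 * 6 * compute_factorial(5)
= 8 * 7 * 6 * 5 * compute_factorial(4)
= 8 * 7 * 6 * 5 * 4 * compute_factorial(3)
= 8 * 7 * 6 * 5 * 4 * 3 * compute_factorial(2)
= 8 * 7 * 6 * 5 * 4 * 3 * 2 * compute_factorial(1)
= 8 * 7 * 6 * 5 * 4 * 3 * 2 * 1
= 40320


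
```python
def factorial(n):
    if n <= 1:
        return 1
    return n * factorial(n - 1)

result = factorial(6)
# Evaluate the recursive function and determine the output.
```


factorial(6)
= 6 * factorial(5)
= 6 * 5 * factorial(4)
= 6 * 5 * 4 * factorial(3)
= 6 * 5 * 4 * 3 * factorial(2)
= 6 * 5 * 4 * 3 * 2 * factorial(1)
= 6 * 5 * 4 * 3 * 2 * 1
= 720


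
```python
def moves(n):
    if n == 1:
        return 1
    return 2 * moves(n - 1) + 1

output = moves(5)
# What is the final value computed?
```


moves(5)
= 2 * moves(4) + 1
= 2 * (2 * moves(3) + 1) + 1
= 2 * (2 * (2 * moves(2) + 1) + 1) + 1
= 2 * (2 * (2 * (2 * moves(1) + 1) + 1) + 1) + 1
Now compute bottom-up:
moves(1) = 1
moves(2) = 2 * 1 + 1 = 3
moves(3) = 2 * 3 + 1 = 7
moves(4) = 2 * 7 + 1 = 15
moves(5) = 2 * 15 + 1 = 31
= 31


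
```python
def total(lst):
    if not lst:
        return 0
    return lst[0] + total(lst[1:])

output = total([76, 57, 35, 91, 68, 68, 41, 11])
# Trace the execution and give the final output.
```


total([76, 57, 35, 91, 68, 68, 41, 11])
= 76 + total([57, 35, 91, 68, 68, 41, 11])
= 76 + 57 + total([35, 91, 68, 68, 41, 11])
= 76 + 57 + 35 + total([91, 68, 68, 41, 11])
= 76 + 57 + 35 + 91 + total([68, 68, 41, 11])
= 76 + 57 + 35 + 91 + 68 + total([68, 41, 11])
= 76 + 57 + 35 + 91 + 68 + 68 + total([41, 11])
= 76 + 57 + 35 + 91 + 68 + 68 + 41 + total([11])
= 76 + 57 + 35 + 91 + 68 + 68 + 41 + 11 + total([])
= 76 + 57 + 35 + 91 + 68 + 68 + 41 + 11 + 0
= 447


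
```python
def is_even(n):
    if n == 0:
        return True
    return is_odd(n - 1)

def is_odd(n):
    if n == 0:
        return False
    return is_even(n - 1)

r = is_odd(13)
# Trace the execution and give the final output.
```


is_odd(13)
= is_even(12)
= is_odd(11)
= is_even(10)
= is_odd(9)
= is_even(8)
= is_odd(7)
= is_even(6)
= is_odd(5)
= is_even(4)
= is_odd(3)
= is_even(2)
= is_odd(1)
= is_even(0)
n == 0: return True
= True


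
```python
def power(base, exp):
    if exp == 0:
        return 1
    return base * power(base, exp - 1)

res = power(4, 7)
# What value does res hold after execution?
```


power(4, 7)
= 4 * power(4, 6)
= 4 * 4 * power(4, 5)
= 4 * 4 * 4 * power(4, 4)
= 4 * 4 * 4 * 4 * power(4, 3)
= 4 * 4 * 4 * 4 * 4 * power(4, 2)
= 4 * 4 * 4 * 4 * 4 * 4 * power(4, 1)
= 4 * 4 * 4 * 4 * 4 * 4 * 4 * power(4, 0)
= 4 * 4 * 4 * 4 * 4 * 4 * 4 * 1
= 16384


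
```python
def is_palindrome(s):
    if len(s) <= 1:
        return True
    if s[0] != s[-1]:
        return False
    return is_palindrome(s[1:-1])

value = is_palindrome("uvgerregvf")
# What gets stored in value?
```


is_palindrome("uvgerregvf")
"uvgerregvf": s[0]='u' != s[-1]='f' -> False
= False


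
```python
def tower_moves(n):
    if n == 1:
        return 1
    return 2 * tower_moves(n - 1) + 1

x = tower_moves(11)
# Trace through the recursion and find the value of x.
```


tower_moves(11)
= 2 * tower_moves(10) + 1
= 2 * (2 * tower_moves(9) + 1) + 1
= 2 * (2 * (2 * tower_moves(8) + 1) + 1) + 1
= 2 * (2 * (2 * (2 * tower_moves(7) + 1) + 1) + 1) + 1
= 2 * (2 * (2 * (2 * (2 * tower_moves(6) + 1) + 1) + 1) + 1) + 1
= 2 * (2 * (2 * (2 * (2 * (2 * tower_moves(5) + 1) + 1) + 1) + 1) + 1) + 1
= 2 * (2 * (2 * (2 * (2 * (2 * (2 * tower_moves(4) + 1) + 1) + 1) + 1) + 1) + 1) + 1
= 2 * (2 * (2 * (2 * (2 * (2 * (2 * (2 * tower_moves(3) + 1) + 1) + 1) + 1) + 1) + 1) + 1) + 1
= 2 * (2 * (2 * (2 * (2 * (2 * (2 * (2 * (2 * tower_moves(2) + 1) + 1) + 1) + 1) + 1) + 1) + 1) + 1) + 1
= 2 * (2 * (2 * (2 * (2 * (2 * (2 * (2 * (2 * (2 * tower_moves(1) + 1) + 1) + 1) + 1) + 1) + 1) + 1) + 1) + 1) + 1
Now compute bottom-up:
tower_moves(1) = 1
tower_moves(2) = 2 * 1 + 1 = 3
tower_moves(3) = 2 * 3 + 1 = 7
tower_moves(4) = 2 * 7 + 1 = 15
tower_moves(5) = 2 * 15 + 1 = 31
tower_moves(6) = 2 * 31 + 1 = 63
tower_moves(7) = 2 * 63 + 1 = 127
tower_moves(8) = 2 * 127 + 1 = 255
tower_moves(9) = 2 * 255 + 1 = 511
tower_moves(10) = 2 * 511 + 1 = 1023
tower_moves(11) = 2 * 1023 + 1 = 2047
= 2047


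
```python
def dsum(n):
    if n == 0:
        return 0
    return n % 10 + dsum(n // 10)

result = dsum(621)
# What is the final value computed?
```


dsum(621)
= 1 + dsum(62)
= 1 + 2 + dsum(6)
= 1 + 2 + 6 + dsum(0)
= 1 + 2 + 6 + 0
= 9


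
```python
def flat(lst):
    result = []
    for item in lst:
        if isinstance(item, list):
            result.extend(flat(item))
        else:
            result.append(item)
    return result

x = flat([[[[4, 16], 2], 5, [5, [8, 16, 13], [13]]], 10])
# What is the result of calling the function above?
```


flat([[[[4, 16], 2], 5, [5, [8, 16, 13], [13]]], 10])
Processing each element:
  [[[4, 16], 2], 5, [5, [8, 16, 13], [13]]] is a list -> flat recursively -> [4, 16, 2, 5, 5, 8, 16, 13, 13]
  10 is not a list -> append 10
= [4, 16, 2, 5, 5, 8, 16, 13, 13, 10]


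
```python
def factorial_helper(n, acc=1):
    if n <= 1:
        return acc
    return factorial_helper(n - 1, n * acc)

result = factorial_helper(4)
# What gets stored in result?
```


factorial_helper(4, 1)
= factorial_helper(3, 4 * 1) = factorial_helper(3, 4)
= factorial_helper(2, 3 * 4) = factorial_helper(2, 12)
= factorial_helper(1, 2 * 12) = factorial_helper(1, 24)
n <= 1, return acc = 24


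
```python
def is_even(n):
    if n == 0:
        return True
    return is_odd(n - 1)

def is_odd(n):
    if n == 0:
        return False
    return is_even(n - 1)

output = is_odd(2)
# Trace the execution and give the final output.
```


is_odd(2)
= is_even(1)
= is_odd(0)
n == 0: return False
= False


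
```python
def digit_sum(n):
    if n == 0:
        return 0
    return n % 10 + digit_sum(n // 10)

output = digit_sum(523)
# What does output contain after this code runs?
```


digit_sum(523)
= 3 + digit_sum(52)
= 3 + 2 + digit_sum(5)
= 3 + 2 + 5 + digit_sum(0)
= 3 + 2 + 5 + 0
= 10


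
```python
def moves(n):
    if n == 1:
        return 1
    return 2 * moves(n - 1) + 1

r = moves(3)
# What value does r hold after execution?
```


moves(3)
= 2 * moves(2) + 1
= 2 * (2 * moves(1) + 1) + 1
Now compute bottom-up:
moves(1) = 1
moves(2) = 2 * 1 + 1 = 3
moves(3) = 2 * 3 + 1 = 7
= 7


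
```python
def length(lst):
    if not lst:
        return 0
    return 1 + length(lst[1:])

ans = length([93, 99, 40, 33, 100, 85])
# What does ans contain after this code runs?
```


length([93, 99, 40, 33, 100, 85])
= 1 + length([99, 40, 33, 100, 85])
= 1 + 1 + length([40, 33, 100, 85])
= 1 + 1 + 1 + length([33, 100, 85])
= 1 + 1 + 1 + 1 + length([100, 85])
= 1 + 1 + 1 + 1 + 1 + length([85])
= 1 + 1 + 1 + 1 + 1 + 1 + length([])
= 1 + 1 + 1 + 1 + 1 + 1 + 0
= 6


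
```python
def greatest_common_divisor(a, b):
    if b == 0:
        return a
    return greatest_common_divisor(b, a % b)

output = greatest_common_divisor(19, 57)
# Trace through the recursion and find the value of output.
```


greatest_common_divisor(19, 57)
= greatest_common_divisor(57, 19 % 57) = greatest_common_divisor(57, 19)
= greatest_common_divisor(19, 57 % 19) = greatest_common_divisor(19, 0)
b == 0, return a = 19


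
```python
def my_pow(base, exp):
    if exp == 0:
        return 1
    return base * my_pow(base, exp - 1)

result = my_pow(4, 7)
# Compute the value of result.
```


my_pow(4, 7)
= 4 * my_pow(4, 6)
= 4 * 4 * my_pow(4, 5)
= 4 * 4 * 4 * my_pow(4, 4)
= 4 * 4 * 4 * 4 * my_pow(4, 3)
= 4 * 4 * 4 * 4 * 4 * my_pow(4, 2)
= 4 * 4 * 4 * 4 * 4 * 4 * my_pow(4, 1)
= 4 * 4 * 4 * 4 * 4 * 4 * 4 * my_pow(4, 0)
= 4 * 4 * 4 * 4 * 4 * 4 * 4 * 1
= 16384


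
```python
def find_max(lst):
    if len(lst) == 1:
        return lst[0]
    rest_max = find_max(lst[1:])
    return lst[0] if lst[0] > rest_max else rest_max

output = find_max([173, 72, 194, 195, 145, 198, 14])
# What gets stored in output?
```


find_max([173, 72, 194, 195, 145, 198, 14])
= compare 173 with find_max([72, 194, 195, 145, 198, 14])
= compare 72 with find_max([194, 195, 145, 198, 14])
= compare 194 with find_max([195, 145, 198, 14])
= compare 195 with find_max([145, 198, 14])
= compare 145 with find_max([198, 14])
= compare 198 with find_max([14])
Base: find_max([14]) = 14
compare 198 with 14: max = 198
compare 145 with 198: max = 198
compare 195 with 198: max = 198
compare 194 with 198: max = 198
compare 72 with 198: max = 198
compare 173 with 198: max = 198
= 198


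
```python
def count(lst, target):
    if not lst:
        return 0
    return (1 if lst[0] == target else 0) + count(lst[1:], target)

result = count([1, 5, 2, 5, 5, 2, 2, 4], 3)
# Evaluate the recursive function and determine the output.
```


count([1, 5, 2, 5, 5, 2, 2, 4], 3)
lst[0]=1 != 3: 0 + count([5, 2, 5, 5, 2, 2, 4], 3)
lst[0]=5 != 3: 0 + count([2, 5, 5, 2, 2, 4], 3)
lst[0]=2 != 3: 0 + count([5, 5, 2, 2, 4], 3)
lst[0]=5 != 3: 0 + count([5, 2, 2, 4], 3)
lst[0]=5 != 3: 0 + count([2, 2, 4], 3)
lst[0]=2 != 3: 0 + count([2, 4], 3)
lst[0]=2 != 3: 0 + count([4], 3)
lst[0]=4 != 3: 0 + count([], 3)
= 0


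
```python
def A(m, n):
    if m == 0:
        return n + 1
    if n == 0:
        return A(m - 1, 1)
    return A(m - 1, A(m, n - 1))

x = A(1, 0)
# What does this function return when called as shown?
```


A(1, 0)
n == 0: return A(0, 1)
= A(0, 1) = 2
= 2


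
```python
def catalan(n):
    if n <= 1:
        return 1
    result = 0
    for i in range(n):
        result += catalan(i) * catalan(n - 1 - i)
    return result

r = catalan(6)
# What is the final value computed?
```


catalan(6)
= sum of catalan(i) * catalan(6-1-i) for i in 0..5
First compute sub-values bottom-up:
  catalan(0) = 1, catalan(1) = 1
  catalan(2) = 1*1 + 1*1 = 2
  catalan(3) = 1*2 + 1*1 + 2*1 = 5
  catalan(4) = 1*5 + 1*2 + 2*1 + 5*1 = 14
  catalan(5) = 1*14 + 1*5 + 2*2 + 5*1 + 14*1 = 42
Now catalan(6):
  catalan(0)*catalan(5) = 1*42 = 42
  catalan(1)*catalan(4) = 1*14 = 14
  catalan(2)*catalan(3) = 2*5 = 10
  catalan(3)*catalan(2) = 5*2 = 10
  catalan(4)*catalan(1) = 14*1 = 14
  catalan(5)*catalan(0) = 42*1 = 42
= 42 + 14 + 10 + 10 + 14 + 42
= 132


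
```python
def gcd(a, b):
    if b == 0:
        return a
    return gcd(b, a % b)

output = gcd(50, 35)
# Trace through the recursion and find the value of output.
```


gcd(50, 35)
= gcd(35, 50 % 35) = gcd(35, 15)
= gcd(15, 35 % 15) = gcd(15, 5)
= gcd(5, 15 % 5) = gcd(5, 0)
b == 0, return a = 5


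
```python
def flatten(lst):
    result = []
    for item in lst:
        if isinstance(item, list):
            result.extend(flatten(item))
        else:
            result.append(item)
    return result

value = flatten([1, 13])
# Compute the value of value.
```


flatten([1, 13])
Processing each element:
  1 is not a list -> append 1
  13 is not a list -> append 13
= [1, 13]


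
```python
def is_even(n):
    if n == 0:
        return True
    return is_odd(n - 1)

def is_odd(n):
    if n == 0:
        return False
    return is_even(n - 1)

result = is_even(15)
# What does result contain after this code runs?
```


is_even(15)
= is_odd(14)
= is_even(13)
= is_odd(12)
= is_even(11)
= is_odd(10)
= is_even(9)
= is_odd(8)
= is_even(7)
= is_odd(6)
= is_even(5)
= is_odd(4)
= is_even(3)
= is_odd(2)
= is_even(1)
= is_odd(0)
n == 0: return False
= False


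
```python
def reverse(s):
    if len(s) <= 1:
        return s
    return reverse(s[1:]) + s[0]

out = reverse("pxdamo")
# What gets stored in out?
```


reverse("pxdamo")
= reverse("xdamo") + "p"
= reverse("damo") + "x" + "p"
= reverse("amo") + "d" + "x" + "p"
= reverse("mo") + "a" + "d" + "x" + "p"
= reverse("o") + "m" + "a" + "d" + "x" + "p"
= "o" + "m" + "a" + "d" + "x" + "p"
= "omadxp"


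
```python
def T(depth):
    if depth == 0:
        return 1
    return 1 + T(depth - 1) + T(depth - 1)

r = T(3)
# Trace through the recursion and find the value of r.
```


T(3)
= 1 + T(2) + T(2)
= 1 + 2 * T(2)
T(k) = 2^(k+1) - 1
T(0) = 1
T(1) = 3
T(2) = 7
T(3) = 15
T(3) = 2^4 - 1 = 15


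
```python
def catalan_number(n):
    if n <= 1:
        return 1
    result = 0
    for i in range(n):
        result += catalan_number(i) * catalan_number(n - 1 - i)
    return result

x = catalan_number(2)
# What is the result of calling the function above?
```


catalan_number(2)
= sum of catalan_number(i) * catalan_number(2-1-i) for i in 0..1
  catalan_number(0)*catalan_number(1) = 1*1 = 1
  catalan_number(1)*catalan_number(0) = 1*1 = 1
= 1 + 1
= 2


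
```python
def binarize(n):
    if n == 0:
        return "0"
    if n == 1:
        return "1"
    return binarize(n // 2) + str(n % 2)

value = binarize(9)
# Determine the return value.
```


binarize(9)
= binarize(4) + "1"
= binarize(2) + "0" + "1"
= binarize(1) + "0" + "0" + "1"
= "1" + "0" + "0" + "1"
= "1001"


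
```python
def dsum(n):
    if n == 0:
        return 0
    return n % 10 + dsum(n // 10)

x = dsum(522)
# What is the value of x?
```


dsum(522)
= 2 + dsum(52)
= 2 + 2 + dsum(5)
= 2 + 2 + 5 + dsum(0)
= 2 + 2 + 5 + 0
= 9


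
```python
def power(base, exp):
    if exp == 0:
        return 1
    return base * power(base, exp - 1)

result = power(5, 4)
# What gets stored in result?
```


power(5, 4)
= 5 * power(5, 3)
= 5 * 5 * power(5, 2)
= 5 * 5 * 5 * power(5, 1)
= 5 * 5 * 5 * 5 * power(5, 0)
= 5 * 5 * 5 * 5 * 1
= 625


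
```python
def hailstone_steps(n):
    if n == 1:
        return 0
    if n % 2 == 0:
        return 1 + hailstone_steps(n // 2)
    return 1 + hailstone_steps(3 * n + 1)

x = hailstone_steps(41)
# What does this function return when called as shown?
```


hailstone_steps(41)
41 is odd -> 3*41+1 = 124 -> hailstone_steps(124)
124 is even -> hailstone_steps(62)
62 is even -> hailstone_steps(31)
31 is odd -> 3*31+1 = 94 -> hailstone_steps(94)
94 is even -> hailstone_steps(47)
47 is odd -> 3*47+1 = 142 -> hailstone_steps(142)
142 is even -> hailstone_steps(71)
71 is odd -> 3*71+1 = 214 -> hailstone_steps(214)
214 is even -> hailstone_steps(107)
107 is odd -> 3*107+1 = 322 -> hailstone_steps(322)
322 is even -> hailstone_steps(161)
161 is odd -> 3*161+1 = 484 -> hailstone_steps(484)
484 is even -> hailstone_steps(242)
242 is even -> hailstone_steps(121)
121 is odd -> 3*121+1 = 364 -> hailstone_steps(364)
364 is even -> hailstone_steps(182)
182 is even -> hailstone_steps(91)
91 is odd -> 3*91+1 = 274 -> hailstone_steps(274)
274 is even -> hailstone_steps(137)
137 is odd -> 3*137+1 = 412 -> hailstone_steps(412)
412 is even -> hailstone_steps(206)
206 is even -> hailstone_steps(103)
103 is odd -> 3*103+1 = 310 -> hailstone_steps(310)
310 is even -> hailstone_steps(155)
155 is odd -> 3*155+1 = 466 -> hailstone_steps(466)
466 is even -> hailstone_steps(233)
233 is odd -> 3*233+1 = 700 -> hailstone_steps(700)
700 is even -> hailstone_steps(350)
350 is even -> hailstone_steps(175)
175 is odd -> 3*175+1 = 526 -> hailstone_steps(526)
526 is even -> hailstone_steps(263)
263 is odd -> 3*263+1 = 790 -> hailstone_steps(790)
790 is even -> hailstone_steps(395)
395 is odd -> 3*395+1 = 1186 -> hailstone_steps(1186)
1186 is even -> hailstone_steps(593)
593 is odd -> 3*593+1 = 1780 -> hailstone_steps(1780)
1780 is even -> hailstone_steps(890)
890 is even -> hailstone_steps(445)
445 is odd -> 3*445+1 = 1336 -> hailstone_steps(1336)
1336 is even -> hailstone_steps(668)
668 is even -> hailstone_steps(334)
334 is even -> hailstone_steps(167)
167 is odd -> 3*167+1 = 502 -> hailstone_steps(502)
502 is even -> hailstone_steps(251)
251 is odd -> 3*251+1 = 754 -> hailstone_steps(754)
754 is even -> hailstone_steps(377)
377 is odd -> 3*377+1 = 1132 -> hailstone_steps(1132)
1132 is even -> hailstone_steps(566)
566 is even -> hailstone_steps(283)
283 is odd -> 3*283+1 = 850 -> hailstone_steps(850)
850 is even -> hailstone_steps(425)
425 is odd -> 3*425+1 = 1276 -> hailstone_steps(1276)
1276 is even -> hailstone_steps(638)
638 is even -> hailstone_steps(319)
319 is odd -> 3*319+1 = 958 -> hailstone_steps(958)
958 is even -> hailstone_steps(479)
479 is odd -> 3*479+1 = 1438 -> hailstone_steps(1438)
1438 is even -> hailstone_steps(719)
719 is odd -> 3*719+1 = 2158 -> hailstone_steps(2158)
2158 is even -> hailstone_steps(1079)
1079 is odd -> 3*1079+1 = 3238 -> hailstone_steps(3238)
3238 is even -> hailstone_steps(1619)
1619 is odd -> 3*1619+1 = 4858 -> hailstone_steps(4858)
4858 is even -> hailstone_steps(2429)
2429 is odd -> 3*2429+1 = 7288 -> hailstone_steps(7288)
7288 is even -> hailstone_steps(3644)
3644 is even -> hailstone_steps(1822)
1822 is even -> hailstone_steps(911)
911 is odd -> 3*911+1 = 2734 -> hailstone_steps(2734)
2734 is even -> hailstone_steps(1367)
1367 is odd -> 3*1367+1 = 4102 -> hailstone_steps(4102)
4102 is even -> hailstone_steps(2051)
2051 is odd -> 3*2051+1 = 6154 -> hailstone_steps(6154)
6154 is even -> hailstone_steps(3077)
3077 is odd -> 3*3077+1 = 9232 -> hailstone_steps(9232)
9232 is even -> hailstone_steps(4616)
4616 is even -> hailstone_steps(2308)
2308 is even -> hailstone_steps(1154)
1154 is even -> hailstone_steps(577)
577 is odd -> 3*577+1 = 1732 -> hailstone_steps(1732)
1732 is even -> hailstone_steps(866)
866 is even -> hailstone_steps(433)
433 is odd -> 3*433+1 = 1300 -> hailstone_steps(1300)
1300 is even -> hailstone_steps(650)
650 is even -> hailstone_steps(325)
325 is odd -> 3*325+1 = 976 -> hailstone_steps(976)
976 is even -> hailstone_steps(488)
488 is even -> hailstone_steps(244)
244 is even -> hailstone_steps(122)
122 is even -> hailstone_steps(61)
61 is odd -> 3*61+1 = 184 -> hailstone_steps(184)
184 is even -> hailstone_steps(92)
92 is even -> hailstone_steps(46)
46 is even -> hailstone_steps(23)
23 is odd -> 3*23+1 = 70 -> hailstone_steps(70)
70 is even -> hailstone_steps(35)
35 is odd -> 3*35+1 = 106 -> hailstone_steps(106)
106 is even -> hailstone_steps(53)
53 is odd -> 3*53+1 = 160 -> hailstone_steps(160)
160 is even -> hailstone_steps(80)
80 is even -> hailstone_steps(40)
40 is even -> hailstone_steps(20)
20 is even -> hailstone_steps(10)
10 is even -> hailstone_steps(5)
5 is odd -> 3*5+1 = 16 -> hailstone_steps(16)
16 is even -> hailstone_steps(8)
8 is even -> hailstone_steps(4)
4 is even -> hailstone_steps(2)
2 is even -> hailstone_steps(1)
Reached 1 after 109 steps
= 109
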